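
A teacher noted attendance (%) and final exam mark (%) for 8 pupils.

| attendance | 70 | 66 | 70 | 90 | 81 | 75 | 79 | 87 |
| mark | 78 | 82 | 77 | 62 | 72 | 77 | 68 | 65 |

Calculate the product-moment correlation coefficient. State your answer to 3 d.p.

-0.963

n = 8, Σx = 618, Σy = 581, Σx² = 48252, Σy² = 42543, Σxy = 44476
nΣxy − ΣxΣy = 355808 − 359058 = -3250
nΣx² − (Σx)² = 386016 − 381924 = 4092; nΣy² − (Σy)² = 340344 − 337561 = 2783
r = -3250 / √(4092 × 2783) = -3250 / 3374.6164 ≈ -0.963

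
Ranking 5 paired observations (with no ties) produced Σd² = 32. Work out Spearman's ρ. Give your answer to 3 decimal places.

-0.600

ρ = 1 − 6Σd² / [n(n²−1)] = 1 − 6×32 / (5×24)
  = 1 − 192/120 = 1 − 1.6000 ≈ -0.600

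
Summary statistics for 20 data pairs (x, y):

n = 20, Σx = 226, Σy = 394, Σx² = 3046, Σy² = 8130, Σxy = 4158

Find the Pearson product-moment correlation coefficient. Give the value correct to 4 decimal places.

r = (nΣxy − ΣxΣy) / √[(nΣx² − (Σx)²)(nΣy² − (Σy)²)]
Numerator: 20×4158 − 226×394 = -5884
Denominator: √[(60920 − 51076)(162600 − 155236)] = √[9844 × 7364] = 8514.1774
r = -5884 / 8514.1774 ≈ -0.6911

-0.6911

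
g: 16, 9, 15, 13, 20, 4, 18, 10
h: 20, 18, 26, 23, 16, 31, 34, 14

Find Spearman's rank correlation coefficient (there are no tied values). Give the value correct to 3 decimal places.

Rank g: 6, 2, 5, 4, 8, 1, 7, 3
Rank h: 4, 3, 6, 5, 2, 7, 8, 1
d = rank(g) − rank(h): 2, -1, -1, -1, 6, -6, -1, 2; Σd² = 84
ρ = 1 − 6Σd² / [n(n²−1)] = 1 − 6×84 / (8×63) = 1 − 504/504 ≈ 0.000

0.000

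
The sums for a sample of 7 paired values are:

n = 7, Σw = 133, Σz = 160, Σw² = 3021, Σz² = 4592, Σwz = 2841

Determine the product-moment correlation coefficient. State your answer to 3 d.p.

-0.293

r = (nΣwz − ΣwΣz) / √[(nΣw² − (Σw)²)(nΣz² − (Σz)²)]
Numerator: 7×2841 − 133×160 = -1393
Denominator: √[(21147 − 17689)(32144 − 25600)] = √[3458 × 6544] = 4757.0108
r = -1393 / 4757.0108 ≈ -0.293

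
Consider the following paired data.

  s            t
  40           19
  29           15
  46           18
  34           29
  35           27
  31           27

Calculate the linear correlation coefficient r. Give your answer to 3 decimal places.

n = 6, Σs = 215, Σt = 135, Σs² = 7899, Σt² = 3209, Σst = 4791
nΣst − ΣsΣt = 28746 − 29025 = -279
nΣs² − (Σs)² = 47394 − 46225 = 1169; nΣt² − (Σt)² = 19254 − 18225 = 1029
r = -279 / √(1169 × 1029) = -279 / 1096.7684 ≈ -0.254

-0.254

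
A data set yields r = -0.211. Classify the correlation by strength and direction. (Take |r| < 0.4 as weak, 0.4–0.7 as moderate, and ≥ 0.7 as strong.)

weak negative

r = -0.211 < 0 so the relationship is negative.
|r| = 0.211, which falls in the weak range.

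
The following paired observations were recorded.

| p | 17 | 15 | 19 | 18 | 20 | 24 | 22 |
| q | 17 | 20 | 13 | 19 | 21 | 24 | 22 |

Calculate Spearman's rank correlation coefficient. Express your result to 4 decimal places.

Rank p: 2, 1, 4, 3, 5, 7, 6
Rank q: 2, 4, 1, 3, 5, 7, 6
d = rank(p) − rank(q): 0, -3, 3, 0, 0, 0, 0; Σd² = 18
ρ = 1 − 6Σd² / [n(n²−1)] = 1 − 6×18 / (7×48) = 1 − 108/336 ≈ 0.6786

0.6786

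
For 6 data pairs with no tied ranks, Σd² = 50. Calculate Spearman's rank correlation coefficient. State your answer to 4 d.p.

-0.4286

ρ = 1 − 6Σd² / [n(n²−1)] = 1 − 6×50 / (6×35)
  = 1 − 300/210 = 1 − 1.42857 ≈ -0.4286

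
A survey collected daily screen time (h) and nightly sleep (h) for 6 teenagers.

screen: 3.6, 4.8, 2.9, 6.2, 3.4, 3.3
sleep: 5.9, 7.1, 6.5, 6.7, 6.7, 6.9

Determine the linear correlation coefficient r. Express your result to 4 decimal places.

0.2862

n = 6, Σx = 24.2, Σy = 39.8, Σx² = 105.3, Σy² = 264.86, Σxy = 161.26
nΣxy − ΣxΣy = 967.56 − 963.16 = 4.4
nΣx² − (Σx)² = 631.8 − 585.64 = 46.16; nΣy² − (Σy)² = 1589.16 − 1584.04 = 5.12
r = 4.4 / √(46.16 × 5.12) = 4.4 / 15.3733 ≈ 0.2862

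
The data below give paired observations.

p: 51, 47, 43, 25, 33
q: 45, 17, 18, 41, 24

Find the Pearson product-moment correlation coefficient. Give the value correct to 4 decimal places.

n = 5, Σp = 199, Σq = 145, Σp² = 8373, Σq² = 4895, Σpq = 5685
nΣpq − ΣpΣq = 28425 − 28855 = -430
nΣp² − (Σp)² = 41865 − 39601 = 2264; nΣq² − (Σq)² = 24475 − 21025 = 3450
r = -430 / √(2264 × 3450) = -430 / 2794.7809 ≈ -0.1539

-0.1539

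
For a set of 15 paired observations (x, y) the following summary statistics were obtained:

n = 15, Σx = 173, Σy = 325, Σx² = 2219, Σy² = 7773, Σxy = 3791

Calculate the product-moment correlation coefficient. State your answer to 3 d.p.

0.105

r = (nΣxy − ΣxΣy) / √[(nΣx² − (Σx)²)(nΣy² − (Σy)²)]
Numerator: 15×3791 − 173×325 = 640
Denominator: √[(33285 − 29929)(116595 − 105625)] = √[3356 × 10970] = 6067.5629
r = 640 / 6067.5629 ≈ 0.105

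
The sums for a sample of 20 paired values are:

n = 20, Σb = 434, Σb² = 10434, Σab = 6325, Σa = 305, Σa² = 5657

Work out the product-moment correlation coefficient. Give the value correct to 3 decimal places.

r = (nΣab − ΣaΣb) / √[(nΣa² − (Σa)²)(nΣb² − (Σb)²)]
Numerator: 20×6325 − 305×434 = -5870
Denominator: √[(113140 − 93025)(208680 − 188356)] = √[20115 × 20324] = 20219.2300
r = -5870 / 20219.2300 ≈ -0.290

-0.290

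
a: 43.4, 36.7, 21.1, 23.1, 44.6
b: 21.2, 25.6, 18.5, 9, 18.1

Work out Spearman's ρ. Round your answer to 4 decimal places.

Rank a: 4, 3, 1, 2, 5
Rank b: 4, 5, 3, 1, 2
d = rank(a) − rank(b): 0, -2, -2, 1, 3; Σd² = 18
ρ = 1 − 6Σd² / [n(n²−1)] = 1 − 6×18 / (5×24) = 1 − 108/120 ≈ 0.1000

0.1000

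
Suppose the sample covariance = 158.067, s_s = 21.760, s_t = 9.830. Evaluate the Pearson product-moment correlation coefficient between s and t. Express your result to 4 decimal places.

0.7390

r = Cov(s,t) / (s_s · s_t) = 158.067 / (21.760 × 9.830)
  = 158.067 / 213.9008 ≈ 0.7390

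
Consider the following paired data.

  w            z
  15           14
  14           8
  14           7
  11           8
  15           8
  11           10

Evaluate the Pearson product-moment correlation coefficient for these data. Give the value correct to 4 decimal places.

n = 6, Σw = 80, Σz = 55, Σw² = 1084, Σz² = 537, Σwz = 738
nΣwz − ΣwΣz = 4428 − 4400 = 28
nΣw² − (Σw)² = 6504 − 6400 = 104; nΣz² − (Σz)² = 3222 − 3025 = 197
r = 28 / √(104 × 197) = 28 / 143.1363 ≈ 0.1956

0.1956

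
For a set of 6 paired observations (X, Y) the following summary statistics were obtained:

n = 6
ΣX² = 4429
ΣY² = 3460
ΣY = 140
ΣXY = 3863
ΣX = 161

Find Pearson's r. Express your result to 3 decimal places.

r = (nΣXY − ΣXΣY) / √[(nΣX² − (ΣX)²)(nΣY² − (ΣY)²)]
Numerator: 6×3863 − 161×140 = 638
Denominator: √[(26574 − 25921)(20760 − 19600)] = √[653 × 1160] = 870.3333
r = 638 / 870.3333 ≈ 0.733

0.733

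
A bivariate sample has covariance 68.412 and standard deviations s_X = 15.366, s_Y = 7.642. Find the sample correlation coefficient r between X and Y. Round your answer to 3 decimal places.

r = Cov(X,Y) / (s_X · s_Y) = 68.412 / (15.366 × 7.642)
  = 68.412 / 117.4270 ≈ 0.583

0.583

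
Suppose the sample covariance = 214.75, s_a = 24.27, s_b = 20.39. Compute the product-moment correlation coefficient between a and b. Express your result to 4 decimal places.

0.4340

r = Cov(a,b) / (s_a · s_b) = 214.75 / (24.27 × 20.39)
  = 214.75 / 494.8653 ≈ 0.4340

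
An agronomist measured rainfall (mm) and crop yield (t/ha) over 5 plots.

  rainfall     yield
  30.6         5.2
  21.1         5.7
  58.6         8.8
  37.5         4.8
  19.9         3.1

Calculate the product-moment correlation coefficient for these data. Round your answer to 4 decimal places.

n = 5, Σx = 167.7, Σy = 27.6, Σx² = 6617.79, Σy² = 169.62, Σxy = 1036.76
nΣxy − ΣxΣy = 5183.8 − 4628.52 = 555.28
nΣx² − (Σx)² = 33088.95 − 28123.29 = 4965.66; nΣy² − (Σy)² = 848.1 − 761.76 = 86.34
r = 555.28 / √(4965.66 × 86.34) = 555.28 / 654.7787 ≈ 0.8480

0.8480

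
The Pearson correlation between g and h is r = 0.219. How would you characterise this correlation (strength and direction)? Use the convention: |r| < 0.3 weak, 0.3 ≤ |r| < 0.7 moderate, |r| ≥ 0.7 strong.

r = 0.219 > 0 so the relationship is positive.
|r| = 0.219, which falls in the weak range.

weak positive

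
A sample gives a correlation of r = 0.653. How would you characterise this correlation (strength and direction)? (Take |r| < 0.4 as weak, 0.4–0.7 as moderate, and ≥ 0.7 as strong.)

moderate positive

r = 0.653 > 0 so the relationship is positive.
|r| = 0.653, which falls in the moderate range.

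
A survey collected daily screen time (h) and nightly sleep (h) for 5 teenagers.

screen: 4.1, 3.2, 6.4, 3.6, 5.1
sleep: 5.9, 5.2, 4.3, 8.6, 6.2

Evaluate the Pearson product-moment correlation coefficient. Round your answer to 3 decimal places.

-0.528

n = 5, Σx = 22.4, Σy = 30.2, Σx² = 106.98, Σy² = 192.74, Σxy = 130.93
nΣxy − ΣxΣy = 654.65 − 676.48 = -21.83
nΣx² − (Σx)² = 534.9 − 501.76 = 33.14; nΣy² − (Σy)² = 963.7 − 912.04 = 51.66
r = -21.83 / √(33.14 × 51.66) = -21.83 / 41.3765 ≈ -0.528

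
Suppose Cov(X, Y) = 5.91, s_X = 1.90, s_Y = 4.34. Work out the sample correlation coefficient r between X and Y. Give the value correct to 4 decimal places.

0.7167

r = Cov(X,Y) / (s_X · s_Y) = 5.91 / (1.90 × 4.34)
  = 5.91 / 8.2460 ≈ 0.7167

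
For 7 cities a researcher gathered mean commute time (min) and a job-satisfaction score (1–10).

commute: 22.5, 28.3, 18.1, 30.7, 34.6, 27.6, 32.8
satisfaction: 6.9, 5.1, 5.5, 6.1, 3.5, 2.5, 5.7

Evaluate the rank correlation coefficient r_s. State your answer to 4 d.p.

Rank commute: 2, 4, 1, 5, 7, 3, 6
Rank satisfaction: 7, 3, 4, 6, 2, 1, 5
d = rank(commute) − rank(satisfaction): -5, 1, -3, -1, 5, 2, 1; Σd² = 66
ρ = 1 − 6Σd² / [n(n²−1)] = 1 − 6×66 / (7×48) = 1 − 396/336 ≈ -0.1786

-0.1786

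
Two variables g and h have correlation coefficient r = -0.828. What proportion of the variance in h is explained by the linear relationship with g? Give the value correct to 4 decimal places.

0.6856

r² = (-0.828)² = 0.6856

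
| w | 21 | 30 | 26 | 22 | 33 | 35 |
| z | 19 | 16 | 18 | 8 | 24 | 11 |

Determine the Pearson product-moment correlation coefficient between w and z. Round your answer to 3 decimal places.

n = 6, Σw = 167, Σz = 96, Σw² = 4815, Σz² = 1702, Σwz = 2700
nΣwz − ΣwΣz = 16200 − 16032 = 168
nΣw² − (Σw)² = 28890 − 27889 = 1001; nΣz² − (Σz)² = 10212 − 9216 = 996
r = 168 / √(1001 × 996) = 168 / 998.4969 ≈ 0.168

0.168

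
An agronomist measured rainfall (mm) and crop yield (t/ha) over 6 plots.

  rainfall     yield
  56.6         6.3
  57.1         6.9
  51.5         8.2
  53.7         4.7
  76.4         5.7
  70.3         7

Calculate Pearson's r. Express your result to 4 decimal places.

-0.1891

n = 6, Σx = 365.6, Σy = 38.8, Σx² = 22778.96, Σy² = 258.12, Σxy = 2352.84
nΣxy − ΣxΣy = 14117.04 − 14185.28 = -68.24
nΣx² − (Σx)² = 136673.76 − 133663.36 = 3010.4; nΣy² − (Σy)² = 1548.72 − 1505.44 = 43.28
r = -68.24 / √(3010.4 × 43.28) = -68.24 / 360.9572 ≈ -0.1891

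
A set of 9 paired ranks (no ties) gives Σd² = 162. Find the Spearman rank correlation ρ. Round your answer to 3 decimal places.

ρ = 1 − 6Σd² / [n(n²−1)] = 1 − 6×162 / (9×80)
  = 1 − 972/720 = 1 − 1.3500 ≈ -0.350

-0.350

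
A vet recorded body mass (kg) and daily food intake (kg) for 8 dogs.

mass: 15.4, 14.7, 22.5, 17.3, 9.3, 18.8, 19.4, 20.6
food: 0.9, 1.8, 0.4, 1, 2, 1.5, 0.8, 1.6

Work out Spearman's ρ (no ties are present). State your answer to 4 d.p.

Rank mass: 3, 2, 8, 4, 1, 5, 6, 7
Rank food: 3, 7, 1, 4, 8, 5, 2, 6
d = rank(mass) − rank(food): 0, -5, 7, 0, -7, 0, 4, 1; Σd² = 140
ρ = 1 − 6Σd² / [n(n²−1)] = 1 − 6×140 / (8×63) = 1 − 840/504 ≈ -0.6667

-0.6667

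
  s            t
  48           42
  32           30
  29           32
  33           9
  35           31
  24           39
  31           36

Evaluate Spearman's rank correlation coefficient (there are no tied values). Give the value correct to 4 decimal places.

-0.1071

Rank s: 7, 4, 2, 5, 6, 1, 3
Rank t: 7, 2, 4, 1, 3, 6, 5
d = rank(s) − rank(t): 0, 2, -2, 4, 3, -5, -2; Σd² = 62
ρ = 1 − 6Σd² / [n(n²−1)] = 1 − 6×62 / (7×48) = 1 − 372/336 ≈ -0.1071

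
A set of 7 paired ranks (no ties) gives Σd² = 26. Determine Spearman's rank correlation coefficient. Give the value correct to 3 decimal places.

ρ = 1 − 6Σd² / [n(n²−1)] = 1 − 6×26 / (7×48)
  = 1 − 156/336 = 1 − 0.4643 ≈ 0.536

0.536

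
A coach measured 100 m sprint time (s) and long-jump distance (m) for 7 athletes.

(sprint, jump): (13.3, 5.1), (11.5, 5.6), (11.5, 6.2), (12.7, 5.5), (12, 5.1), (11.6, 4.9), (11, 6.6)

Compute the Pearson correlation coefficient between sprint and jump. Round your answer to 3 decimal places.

n = 7, Σx = 83.6, Σy = 39, Σx² = 1002.24, Σy² = 219.64, Σxy = 464.02
nΣxy − ΣxΣy = 3248.14 − 3260.4 = -12.26
nΣx² − (Σx)² = 7015.68 − 6988.96 = 26.72; nΣy² − (Σy)² = 1537.48 − 1521 = 16.48
r = -12.26 / √(26.72 × 16.48) = -12.26 / 20.9844 ≈ -0.584

-0.584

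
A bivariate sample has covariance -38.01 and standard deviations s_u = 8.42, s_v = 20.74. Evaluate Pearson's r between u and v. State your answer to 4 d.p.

-0.2177

r = Cov(u,v) / (s_u · s_v) = -38.01 / (8.42 × 20.74)
  = -38.01 / 174.6308 ≈ -0.2177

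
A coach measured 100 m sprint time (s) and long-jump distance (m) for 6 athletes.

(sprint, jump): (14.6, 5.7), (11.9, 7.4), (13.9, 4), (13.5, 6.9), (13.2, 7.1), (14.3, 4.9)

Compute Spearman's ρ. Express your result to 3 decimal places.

-0.771

Rank sprint: 6, 1, 4, 3, 2, 5
Rank jump: 3, 6, 1, 4, 5, 2
d = rank(sprint) − rank(jump): 3, -5, 3, -1, -3, 3; Σd² = 62
ρ = 1 − 6Σd² / [n(n²−1)] = 1 − 6×62 / (6×35) = 1 − 372/210 ≈ -0.771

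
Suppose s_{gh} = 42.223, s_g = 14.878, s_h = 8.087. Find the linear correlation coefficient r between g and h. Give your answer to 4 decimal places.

r = Cov(g,h) / (s_g · s_h) = 42.223 / (14.878 × 8.087)
  = 42.223 / 120.3184 ≈ 0.3509

0.3509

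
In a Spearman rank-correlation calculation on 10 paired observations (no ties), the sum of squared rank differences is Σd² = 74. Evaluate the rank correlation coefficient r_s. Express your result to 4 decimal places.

ρ = 1 − 6Σd² / [n(n²−1)] = 1 − 6×74 / (10×99)
  = 1 − 444/990 = 1 − 0.44848 ≈ 0.5515

0.5515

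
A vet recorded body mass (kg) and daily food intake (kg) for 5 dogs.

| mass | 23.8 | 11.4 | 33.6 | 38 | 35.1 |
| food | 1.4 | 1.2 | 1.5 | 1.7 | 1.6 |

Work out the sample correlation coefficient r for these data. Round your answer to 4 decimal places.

0.9726

n = 5, Σx = 141.9, Σy = 7.4, Σx² = 4501.37, Σy² = 11.1, Σxy = 218.16
nΣxy − ΣxΣy = 1090.8 − 1050.06 = 40.74
nΣx² − (Σx)² = 22506.85 − 20135.61 = 2371.24; nΣy² − (Σy)² = 55.5 − 54.76 = 0.74
r = 40.74 / √(2371.24 × 0.74) = 40.74 / 41.8893 ≈ 0.9726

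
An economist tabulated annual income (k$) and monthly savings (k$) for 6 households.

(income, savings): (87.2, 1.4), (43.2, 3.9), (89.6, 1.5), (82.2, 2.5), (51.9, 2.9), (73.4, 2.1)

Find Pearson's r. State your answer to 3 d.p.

-0.921

n = 6, Σx = 427.5, Σy = 14.3, Σx² = 32336.25, Σy² = 38.49, Σxy = 935.11
nΣxy − ΣxΣy = 5610.66 − 6113.25 = -502.59
nΣx² − (Σx)² = 194017.5 − 182756.25 = 11261.25; nΣy² − (Σy)² = 230.94 − 204.49 = 26.45
r = -502.59 / √(11261.25 × 26.45) = -502.59 / 545.7656 ≈ -0.921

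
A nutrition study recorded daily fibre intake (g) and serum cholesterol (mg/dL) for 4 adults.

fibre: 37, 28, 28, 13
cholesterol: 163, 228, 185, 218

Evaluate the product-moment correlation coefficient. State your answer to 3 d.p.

n = 4, Σx = 106, Σy = 794, Σx² = 3106, Σy² = 160302, Σxy = 20429
nΣxy − ΣxΣy = 81716 − 84164 = -2448
nΣx² − (Σx)² = 12424 − 11236 = 1188; nΣy² − (Σy)² = 641208 − 630436 = 10772
r = -2448 / √(1188 × 10772) = -2448 / 3577.3085 ≈ -0.684

-0.684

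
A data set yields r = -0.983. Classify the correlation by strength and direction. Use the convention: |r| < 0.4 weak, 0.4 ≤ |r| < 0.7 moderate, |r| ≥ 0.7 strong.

r = -0.983 < 0 so the relationship is negative.
|r| = 0.983, which falls in the strong range.

strong negative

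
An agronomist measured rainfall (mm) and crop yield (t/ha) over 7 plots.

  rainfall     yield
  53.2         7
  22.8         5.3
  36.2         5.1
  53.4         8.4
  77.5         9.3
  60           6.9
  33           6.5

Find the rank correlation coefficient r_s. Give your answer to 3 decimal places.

Rank rainfall: 4, 1, 3, 5, 7, 6, 2
Rank yield: 5, 2, 1, 6, 7, 4, 3
d = rank(rainfall) − rank(yield): -1, -1, 2, -1, 0, 2, -1; Σd² = 12
ρ = 1 − 6Σd² / [n(n²−1)] = 1 − 6×12 / (7×48) = 1 − 72/336 ≈ 0.786

0.786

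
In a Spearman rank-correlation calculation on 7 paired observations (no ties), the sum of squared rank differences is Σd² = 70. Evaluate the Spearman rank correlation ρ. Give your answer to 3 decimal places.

-0.250

ρ = 1 − 6Σd² / [n(n²−1)] = 1 − 6×70 / (7×48)
  = 1 − 420/336 = 1 − 1.2500 ≈ -0.250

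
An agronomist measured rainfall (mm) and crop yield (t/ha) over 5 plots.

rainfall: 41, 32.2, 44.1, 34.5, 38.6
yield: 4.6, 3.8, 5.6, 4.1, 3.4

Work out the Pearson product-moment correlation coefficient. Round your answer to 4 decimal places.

0.7288

n = 5, Σx = 190.4, Σy = 21.5, Σx² = 7342.86, Σy² = 95.33, Σxy = 830.61
nΣxy − ΣxΣy = 4153.05 − 4093.6 = 59.45
nΣx² − (Σx)² = 36714.3 − 36252.16 = 462.14; nΣy² − (Σy)² = 476.65 − 462.25 = 14.4
r = 59.45 / √(462.14 × 14.4) = 59.45 / 81.5771 ≈ 0.7288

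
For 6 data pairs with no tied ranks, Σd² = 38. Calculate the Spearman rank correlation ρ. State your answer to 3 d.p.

-0.086

ρ = 1 − 6Σd² / [n(n²−1)] = 1 − 6×38 / (6×35)
  = 1 − 228/210 = 1 − 1.0857 ≈ -0.086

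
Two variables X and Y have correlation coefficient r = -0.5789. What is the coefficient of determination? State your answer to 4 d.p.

r² = (-0.5789)² = 0.3351

0.3351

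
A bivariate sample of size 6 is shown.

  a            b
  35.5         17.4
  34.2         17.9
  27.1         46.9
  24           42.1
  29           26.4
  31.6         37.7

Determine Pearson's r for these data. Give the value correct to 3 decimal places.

n = 6, Σa = 181.4, Σb = 188.4, Σa² = 5579.86, Σb² = 6713.44, Σab = 5468.19
nΣab − ΣaΣb = 32809.14 − 34175.76 = -1366.62
nΣa² − (Σa)² = 33479.16 − 32905.96 = 573.2; nΣb² − (Σb)² = 40280.64 − 35494.56 = 4786.08
r = -1366.62 / √(573.2 × 4786.08) = -1366.62 / 1656.3155 ≈ -0.825

-0.825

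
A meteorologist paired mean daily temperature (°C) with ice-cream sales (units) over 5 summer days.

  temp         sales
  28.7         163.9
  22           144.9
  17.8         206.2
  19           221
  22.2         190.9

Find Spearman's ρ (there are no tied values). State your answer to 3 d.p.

Rank temp: 5, 3, 1, 2, 4
Rank sales: 2, 1, 4, 5, 3
d = rank(temp) − rank(sales): 3, 2, -3, -3, 1; Σd² = 32
ρ = 1 − 6Σd² / [n(n²−1)] = 1 − 6×32 / (5×24) = 1 − 192/120 ≈ -0.600

-0.600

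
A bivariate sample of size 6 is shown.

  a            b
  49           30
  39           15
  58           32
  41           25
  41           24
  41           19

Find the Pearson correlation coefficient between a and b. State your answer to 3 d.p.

0.840

n = 6, Σa = 269, Σb = 145, Σa² = 12329, Σb² = 3711, Σab = 6699
nΣab − ΣaΣb = 40194 − 39005 = 1189
nΣa² − (Σa)² = 73974 − 72361 = 1613; nΣb² − (Σb)² = 22266 − 21025 = 1241
r = 1189 / √(1613 × 1241) = 1189 / 1414.8261 ≈ 0.840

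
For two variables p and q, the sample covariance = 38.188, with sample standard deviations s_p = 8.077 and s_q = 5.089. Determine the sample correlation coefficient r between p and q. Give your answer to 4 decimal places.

r = Cov(p,q) / (s_p · s_q) = 38.188 / (8.077 × 5.089)
  = 38.188 / 41.1039 ≈ 0.9291

0.9291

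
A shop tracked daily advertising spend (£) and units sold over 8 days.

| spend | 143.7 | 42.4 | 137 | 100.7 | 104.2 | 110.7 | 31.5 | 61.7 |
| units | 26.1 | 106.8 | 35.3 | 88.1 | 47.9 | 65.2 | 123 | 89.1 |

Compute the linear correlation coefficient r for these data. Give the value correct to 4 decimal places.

n = 8, Σx = 731.9, Σy = 581.5, Σx² = 79268.21, Σy² = 50708.41, Σxy = 43567.45
nΣxy − ΣxΣy = 348539.6 − 425599.85 = -77060.25
nΣx² − (Σx)² = 634145.68 − 535677.61 = 98468.07; nΣy² − (Σy)² = 405667.28 − 338142.25 = 67525.03
r = -77060.25 / √(98468.07 × 67525.03) = -77060.25 / 81541.7646 ≈ -0.9450

-0.9450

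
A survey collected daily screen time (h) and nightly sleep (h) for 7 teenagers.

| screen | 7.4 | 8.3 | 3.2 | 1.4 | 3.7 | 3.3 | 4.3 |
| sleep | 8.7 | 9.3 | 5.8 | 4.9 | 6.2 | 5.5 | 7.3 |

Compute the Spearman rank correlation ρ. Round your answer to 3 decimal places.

0.964

Rank screen: 6, 7, 2, 1, 4, 3, 5
Rank sleep: 6, 7, 3, 1, 4, 2, 5
d = rank(screen) − rank(sleep): 0, 0, -1, 0, 0, 1, 0; Σd² = 2
ρ = 1 − 6Σd² / [n(n²−1)] = 1 − 6×2 / (7×48) = 1 − 12/336 ≈ 0.964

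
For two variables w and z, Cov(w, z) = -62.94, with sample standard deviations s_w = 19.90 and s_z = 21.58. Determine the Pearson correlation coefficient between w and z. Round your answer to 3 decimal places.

-0.147

r = Cov(w,z) / (s_w · s_z) = -62.94 / (19.90 × 21.58)
  = -62.94 / 429.4420 ≈ -0.147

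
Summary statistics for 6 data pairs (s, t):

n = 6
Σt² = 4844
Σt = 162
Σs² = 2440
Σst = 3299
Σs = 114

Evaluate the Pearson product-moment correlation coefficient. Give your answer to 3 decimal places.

r = (nΣst − ΣsΣt) / √[(nΣs² − (Σs)²)(nΣt² − (Σt)²)]
Numerator: 6×3299 − 114×162 = 1326
Denominator: √[(14640 − 12996)(29064 − 26244)] = √[1644 × 2820] = 2153.1558
r = 1326 / 2153.1558 ≈ 0.616

0.616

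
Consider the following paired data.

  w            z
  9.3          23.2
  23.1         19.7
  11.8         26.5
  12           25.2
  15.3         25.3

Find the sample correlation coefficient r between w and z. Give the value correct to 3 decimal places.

-0.726

n = 5, Σw = 71.5, Σz = 119.9, Σw² = 1137.43, Σz² = 2903.71, Σwz = 1673.02
nΣwz − ΣwΣz = 8365.1 − 8572.85 = -207.75
nΣw² − (Σw)² = 5687.15 − 5112.25 = 574.9; nΣz² − (Σz)² = 14518.55 − 14376.01 = 142.54
r = -207.75 / √(574.9 × 142.54) = -207.75 / 286.2625 ≈ -0.726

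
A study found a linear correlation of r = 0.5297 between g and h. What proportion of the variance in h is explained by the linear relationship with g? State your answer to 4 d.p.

r² = (0.5297)² = 0.2806

0.2806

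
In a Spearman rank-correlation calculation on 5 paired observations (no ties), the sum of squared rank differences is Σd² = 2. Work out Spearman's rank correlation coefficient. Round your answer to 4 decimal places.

ρ = 1 − 6Σd² / [n(n²−1)] = 1 − 6×2 / (5×24)
  = 1 − 12/120 = 1 − 0.10000 ≈ 0.9000

0.9000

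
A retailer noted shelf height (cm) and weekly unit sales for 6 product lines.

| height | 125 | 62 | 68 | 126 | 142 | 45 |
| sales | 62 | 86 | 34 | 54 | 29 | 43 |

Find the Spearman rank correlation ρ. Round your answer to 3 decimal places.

-0.371

Rank height: 4, 2, 3, 5, 6, 1
Rank sales: 5, 6, 2, 4, 1, 3
d = rank(height) − rank(sales): -1, -4, 1, 1, 5, -2; Σd² = 48
ρ = 1 − 6Σd² / [n(n²−1)] = 1 − 6×48 / (6×35) = 1 − 288/210 ≈ -0.371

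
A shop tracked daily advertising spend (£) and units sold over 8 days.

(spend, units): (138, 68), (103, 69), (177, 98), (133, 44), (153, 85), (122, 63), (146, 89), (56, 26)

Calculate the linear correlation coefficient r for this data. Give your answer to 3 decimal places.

n = 8, Σx = 1028, Σy = 542, Σx² = 141416, Σy² = 40716, Σxy = 74830
nΣxy − ΣxΣy = 598640 − 557176 = 41464
nΣx² − (Σx)² = 1131328 − 1056784 = 74544; nΣy² − (Σy)² = 325728 − 293764 = 31964
r = 41464 / √(74544 × 31964) = 41464 / 48813.1582 ≈ 0.849

0.849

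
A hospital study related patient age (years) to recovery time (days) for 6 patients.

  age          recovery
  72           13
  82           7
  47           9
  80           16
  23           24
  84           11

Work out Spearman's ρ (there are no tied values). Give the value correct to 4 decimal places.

Rank age: 3, 5, 2, 4, 1, 6
Rank recovery: 4, 1, 2, 5, 6, 3
d = rank(age) − rank(recovery): -1, 4, 0, -1, -5, 3; Σd² = 52
ρ = 1 − 6Σd² / [n(n²−1)] = 1 − 6×52 / (6×35) = 1 − 312/210 ≈ -0.4857

-0.4857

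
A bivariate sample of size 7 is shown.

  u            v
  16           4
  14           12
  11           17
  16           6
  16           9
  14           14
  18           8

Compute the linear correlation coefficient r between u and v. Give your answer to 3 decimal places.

n = 7, Σu = 105, Σv = 70, Σu² = 1605, Σv² = 826, Σuv = 999
nΣuv − ΣuΣv = 6993 − 7350 = -357
nΣu² − (Σu)² = 11235 − 11025 = 210; nΣv² − (Σv)² = 5782 − 4900 = 882
r = -357 / √(210 × 882) = -357 / 430.3719 ≈ -0.830

-0.830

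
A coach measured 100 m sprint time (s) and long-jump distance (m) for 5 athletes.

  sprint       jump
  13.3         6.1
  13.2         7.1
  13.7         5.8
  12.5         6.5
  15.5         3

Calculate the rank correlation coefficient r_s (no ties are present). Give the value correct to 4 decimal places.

-0.9000

Rank sprint: 3, 2, 4, 1, 5
Rank jump: 3, 5, 2, 4, 1
d = rank(sprint) − rank(jump): 0, -3, 2, -3, 4; Σd² = 38
ρ = 1 − 6Σd² / [n(n²−1)] = 1 − 6×38 / (5×24) = 1 − 228/120 ≈ -0.9000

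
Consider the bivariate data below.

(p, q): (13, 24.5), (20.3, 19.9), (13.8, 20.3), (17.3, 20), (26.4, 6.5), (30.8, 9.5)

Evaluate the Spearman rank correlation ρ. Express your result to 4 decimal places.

-0.9429

Rank p: 1, 4, 2, 3, 5, 6
Rank q: 6, 3, 5, 4, 1, 2
d = rank(p) − rank(q): -5, 1, -3, -1, 4, 4; Σd² = 68
ρ = 1 − 6Σd² / [n(n²−1)] = 1 − 6×68 / (6×35) = 1 − 408/210 ≈ -0.9429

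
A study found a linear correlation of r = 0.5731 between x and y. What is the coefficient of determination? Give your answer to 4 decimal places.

0.3284

r² = (0.5731)² = 0.3284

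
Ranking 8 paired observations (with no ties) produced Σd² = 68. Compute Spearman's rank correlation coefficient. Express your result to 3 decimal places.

0.190

ρ = 1 − 6Σd² / [n(n²−1)] = 1 − 6×68 / (8×63)
  = 1 − 408/504 = 1 − 0.8095 ≈ 0.190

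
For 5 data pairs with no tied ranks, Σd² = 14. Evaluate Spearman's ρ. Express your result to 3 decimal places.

ρ = 1 − 6Σd² / [n(n²−1)] = 1 − 6×14 / (5×24)
  = 1 − 84/120 = 1 − 0.7000 ≈ 0.300

0.300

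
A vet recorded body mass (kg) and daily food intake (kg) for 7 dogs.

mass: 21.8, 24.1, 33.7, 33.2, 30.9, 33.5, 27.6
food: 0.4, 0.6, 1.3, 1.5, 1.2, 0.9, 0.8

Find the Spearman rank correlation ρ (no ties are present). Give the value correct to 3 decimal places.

0.821

Rank mass: 1, 2, 7, 5, 4, 6, 3
Rank food: 1, 2, 6, 7, 5, 4, 3
d = rank(mass) − rank(food): 0, 0, 1, -2, -1, 2, 0; Σd² = 10
ρ = 1 − 6Σd² / [n(n²−1)] = 1 − 6×10 / (7×48) = 1 − 60/336 ≈ 0.821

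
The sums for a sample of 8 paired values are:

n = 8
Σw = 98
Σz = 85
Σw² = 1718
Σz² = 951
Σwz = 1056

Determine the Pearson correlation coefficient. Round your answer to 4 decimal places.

r = (nΣwz − ΣwΣz) / √[(nΣw² − (Σw)²)(nΣz² − (Σz)²)]
Numerator: 8×1056 − 98×85 = 118
Denominator: √[(13744 − 9604)(7608 − 7225)] = √[4140 × 383] = 1259.2140
r = 118 / 1259.2140 ≈ 0.0937

0.0937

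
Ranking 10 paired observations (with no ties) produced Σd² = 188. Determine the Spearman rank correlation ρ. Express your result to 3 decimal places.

-0.139

ρ = 1 − 6Σd² / [n(n²−1)] = 1 − 6×188 / (10×99)
  = 1 − 1128/990 = 1 − 1.1394 ≈ -0.139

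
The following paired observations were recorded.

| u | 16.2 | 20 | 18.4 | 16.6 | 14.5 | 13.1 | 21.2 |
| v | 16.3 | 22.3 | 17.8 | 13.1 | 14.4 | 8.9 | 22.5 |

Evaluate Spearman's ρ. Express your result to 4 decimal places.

Rank u: 3, 6, 5, 4, 2, 1, 7
Rank v: 4, 6, 5, 2, 3, 1, 7
d = rank(u) − rank(v): -1, 0, 0, 2, -1, 0, 0; Σd² = 6
ρ = 1 − 6Σd² / [n(n²−1)] = 1 − 6×6 / (7×48) = 1 − 36/336 ≈ 0.8929

0.8929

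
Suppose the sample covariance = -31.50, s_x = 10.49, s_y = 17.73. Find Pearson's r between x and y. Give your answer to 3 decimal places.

r = Cov(x,y) / (s_x · s_y) = -31.50 / (10.49 × 17.73)
  = -31.50 / 185.9877 ≈ -0.169

-0.169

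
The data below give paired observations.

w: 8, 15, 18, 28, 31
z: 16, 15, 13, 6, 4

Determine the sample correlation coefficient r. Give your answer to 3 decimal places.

n = 5, Σw = 100, Σz = 54, Σw² = 2358, Σz² = 702, Σwz = 879
nΣwz − ΣwΣz = 4395 − 5400 = -1005
nΣw² − (Σw)² = 11790 − 10000 = 1790; nΣz² − (Σz)² = 3510 − 2916 = 594
r = -1005 / √(1790 × 594) = -1005 / 1031.1450 ≈ -0.975

-0.975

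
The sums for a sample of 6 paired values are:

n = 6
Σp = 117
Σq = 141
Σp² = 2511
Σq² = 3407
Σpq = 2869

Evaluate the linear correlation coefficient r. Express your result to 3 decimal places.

r = (nΣpq − ΣpΣq) / √[(nΣp² − (Σp)²)(nΣq² − (Σq)²)]
Numerator: 6×2869 − 117×141 = 717
Denominator: √[(15066 − 13689)(20442 − 19881)] = √[1377 × 561] = 878.9181
r = 717 / 878.9181 ≈ 0.816

0.816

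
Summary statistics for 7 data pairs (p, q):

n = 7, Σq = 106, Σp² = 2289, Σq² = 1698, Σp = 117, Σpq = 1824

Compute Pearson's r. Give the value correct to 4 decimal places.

r = (nΣpq − ΣpΣq) / √[(nΣp² − (Σp)²)(nΣq² − (Σq)²)]
Numerator: 7×1824 − 117×106 = 366
Denominator: √[(16023 − 13689)(11886 − 11236)] = √[2334 × 650] = 1231.7061
r = 366 / 1231.7061 ≈ 0.2971

0.2971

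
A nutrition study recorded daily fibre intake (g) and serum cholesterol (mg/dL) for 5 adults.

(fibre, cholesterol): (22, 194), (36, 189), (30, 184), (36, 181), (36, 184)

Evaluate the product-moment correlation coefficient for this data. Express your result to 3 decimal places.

n = 5, Σx = 160, Σy = 932, Σx² = 5272, Σy² = 173830, Σxy = 29732
nΣxy − ΣxΣy = 148660 − 149120 = -460
nΣx² − (Σx)² = 26360 − 25600 = 760; nΣy² − (Σy)² = 869150 − 868624 = 526
r = -460 / √(760 × 526) = -460 / 632.2658 ≈ -0.728

-0.728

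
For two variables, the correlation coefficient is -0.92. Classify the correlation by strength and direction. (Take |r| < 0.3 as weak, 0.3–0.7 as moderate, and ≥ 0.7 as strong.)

r = -0.92 < 0 so the relationship is negative.
|r| = 0.92, which falls in the strong range.

strong negative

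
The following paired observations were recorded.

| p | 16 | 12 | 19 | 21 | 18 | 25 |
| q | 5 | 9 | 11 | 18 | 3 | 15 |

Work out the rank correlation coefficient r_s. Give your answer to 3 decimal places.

0.714

Rank p: 2, 1, 4, 5, 3, 6
Rank q: 2, 3, 4, 6, 1, 5
d = rank(p) − rank(q): 0, -2, 0, -1, 2, 1; Σd² = 10
ρ = 1 − 6Σd² / [n(n²−1)] = 1 − 6×10 / (6×35) = 1 − 60/210 ≈ 0.714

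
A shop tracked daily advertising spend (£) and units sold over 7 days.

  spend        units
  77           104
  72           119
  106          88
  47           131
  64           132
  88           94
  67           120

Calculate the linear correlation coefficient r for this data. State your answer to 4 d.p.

n = 7, Σx = 521, Σy = 788, Σx² = 40887, Σy² = 90542, Σxy = 56821
nΣxy − ΣxΣy = 397747 − 410548 = -12801
nΣx² − (Σx)² = 286209 − 271441 = 14768; nΣy² − (Σy)² = 633794 − 620944 = 12850
r = -12801 / √(14768 × 12850) = -12801 / 13775.6597 ≈ -0.9292

-0.9292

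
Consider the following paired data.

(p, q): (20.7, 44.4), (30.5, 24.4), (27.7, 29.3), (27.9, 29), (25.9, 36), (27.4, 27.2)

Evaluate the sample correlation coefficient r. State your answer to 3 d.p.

-0.969

n = 6, Σp = 160.1, Σq = 190.3, Σp² = 4326.01, Σq² = 6302.05, Σpq = 4961.67
nΣpq − ΣpΣq = 29770.02 − 30467.03 = -697.01
nΣp² − (Σp)² = 25956.06 − 25632.01 = 324.05; nΣq² − (Σq)² = 37812.3 − 36214.09 = 1598.21
r = -697.01 / √(324.05 × 1598.21) = -697.01 / 719.6527 ≈ -0.969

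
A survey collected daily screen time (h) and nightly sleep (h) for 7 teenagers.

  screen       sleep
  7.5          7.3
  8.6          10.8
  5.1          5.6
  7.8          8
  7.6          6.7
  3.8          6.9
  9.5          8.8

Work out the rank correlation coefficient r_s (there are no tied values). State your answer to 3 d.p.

Rank screen: 3, 6, 2, 5, 4, 1, 7
Rank sleep: 4, 7, 1, 5, 2, 3, 6
d = rank(screen) − rank(sleep): -1, -1, 1, 0, 2, -2, 1; Σd² = 12
ρ = 1 − 6Σd² / [n(n²−1)] = 1 − 6×12 / (7×48) = 1 − 72/336 ≈ 0.786

0.786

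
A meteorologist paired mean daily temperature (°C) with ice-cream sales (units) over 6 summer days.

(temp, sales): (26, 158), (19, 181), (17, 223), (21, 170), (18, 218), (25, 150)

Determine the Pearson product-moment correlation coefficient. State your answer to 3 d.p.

-0.902

n = 6, Σx = 126, Σy = 1100, Σx² = 2716, Σy² = 206378, Σxy = 22582
nΣxy − ΣxΣy = 135492 − 138600 = -3108
nΣx² − (Σx)² = 16296 − 15876 = 420; nΣy² − (Σy)² = 1238268 − 1210000 = 28268
r = -3108 / √(420 × 28268) = -3108 / 3445.6581 ≈ -0.902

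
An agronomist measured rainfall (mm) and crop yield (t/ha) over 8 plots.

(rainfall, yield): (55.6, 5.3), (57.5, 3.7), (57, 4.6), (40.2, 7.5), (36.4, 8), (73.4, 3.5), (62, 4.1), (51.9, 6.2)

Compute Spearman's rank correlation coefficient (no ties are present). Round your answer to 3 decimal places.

-0.976

Rank rainfall: 4, 6, 5, 2, 1, 8, 7, 3
Rank yield: 5, 2, 4, 7, 8, 1, 3, 6
d = rank(rainfall) − rank(yield): -1, 4, 1, -5, -7, 7, 4, -3; Σd² = 166
ρ = 1 − 6Σd² / [n(n²−1)] = 1 − 6×166 / (8×63) = 1 − 996/504 ≈ -0.976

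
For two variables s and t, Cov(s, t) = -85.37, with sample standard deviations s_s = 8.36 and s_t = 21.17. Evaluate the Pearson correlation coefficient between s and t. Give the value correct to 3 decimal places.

r = Cov(s,t) / (s_s · s_t) = -85.37 / (8.36 × 21.17)
  = -85.37 / 176.9812 ≈ -0.482

-0.482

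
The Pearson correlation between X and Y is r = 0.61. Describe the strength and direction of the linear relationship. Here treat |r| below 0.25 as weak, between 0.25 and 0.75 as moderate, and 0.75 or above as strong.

r = 0.61 > 0 so the relationship is positive.
|r| = 0.61, which falls in the moderate range.

moderate positive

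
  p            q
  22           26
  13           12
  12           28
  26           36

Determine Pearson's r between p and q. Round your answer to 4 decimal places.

n = 4, Σp = 73, Σq = 102, Σp² = 1473, Σq² = 2900, Σpq = 2000
nΣpq − ΣpΣq = 8000 − 7446 = 554
nΣp² − (Σp)² = 5892 − 5329 = 563; nΣq² − (Σq)² = 11600 − 10404 = 1196
r = 554 / √(563 × 1196) = 554 / 820.5778 ≈ 0.6751

0.6751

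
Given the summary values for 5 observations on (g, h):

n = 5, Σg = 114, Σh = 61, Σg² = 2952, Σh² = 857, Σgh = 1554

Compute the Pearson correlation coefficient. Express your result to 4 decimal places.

r = (nΣgh − ΣgΣh) / √[(nΣg² − (Σg)²)(nΣh² − (Σh)²)]
Numerator: 5×1554 − 114×61 = 816
Denominator: √[(14760 − 12996)(4285 − 3721)] = √[1764 × 564] = 997.4447
r = 816 / 997.4447 ≈ 0.8181

0.8181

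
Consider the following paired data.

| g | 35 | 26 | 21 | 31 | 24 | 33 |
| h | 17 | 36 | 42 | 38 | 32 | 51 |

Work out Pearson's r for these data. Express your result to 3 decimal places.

n = 6, Σg = 170, Σh = 216, Σg² = 4968, Σh² = 8418, Σgh = 6042
nΣgh − ΣgΣh = 36252 − 36720 = -468
nΣg² − (Σg)² = 29808 − 28900 = 908; nΣh² − (Σh)² = 50508 − 46656 = 3852
r = -468 / √(908 × 3852) = -468 / 1870.1914 ≈ -0.250

-0.250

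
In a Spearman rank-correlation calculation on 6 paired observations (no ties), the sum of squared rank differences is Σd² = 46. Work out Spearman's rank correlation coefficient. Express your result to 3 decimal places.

ρ = 1 − 6Σd² / [n(n²−1)] = 1 − 6×46 / (6×35)
  = 1 − 276/210 = 1 − 1.3143 ≈ -0.314

-0.314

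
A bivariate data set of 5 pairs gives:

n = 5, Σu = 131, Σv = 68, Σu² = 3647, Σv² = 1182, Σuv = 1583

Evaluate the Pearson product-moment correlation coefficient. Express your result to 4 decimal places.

r = (nΣuv − ΣuΣv) / √[(nΣu² − (Σu)²)(nΣv² − (Σv)²)]
Numerator: 5×1583 − 131×68 = -993
Denominator: √[(18235 − 17161)(5910 − 4624)] = √[1074 × 1286] = 1175.2293
r = -993 / 1175.2293 ≈ -0.8449

-0.8449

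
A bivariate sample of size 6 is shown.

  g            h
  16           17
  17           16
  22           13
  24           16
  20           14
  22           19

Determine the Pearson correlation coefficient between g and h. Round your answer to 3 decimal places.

n = 6, Σg = 121, Σh = 95, Σg² = 2489, Σh² = 1527, Σgh = 1912
nΣgh − ΣgΣh = 11472 − 11495 = -23
nΣg² − (Σg)² = 14934 − 14641 = 293; nΣh² − (Σh)² = 9162 − 9025 = 137
r = -23 / √(293 × 137) = -23 / 200.3522 ≈ -0.115

-0.115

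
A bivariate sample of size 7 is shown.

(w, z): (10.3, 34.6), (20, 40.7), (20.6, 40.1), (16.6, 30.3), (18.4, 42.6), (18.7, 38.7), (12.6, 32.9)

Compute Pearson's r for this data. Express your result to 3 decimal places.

0.658

n = 7, Σw = 117.2, Σz = 259.9, Σw² = 2053.02, Σz² = 9774.61, Σwz = 4421.49
nΣwz − ΣwΣz = 30950.43 − 30460.28 = 490.15
nΣw² − (Σw)² = 14371.14 − 13735.84 = 635.3; nΣz² − (Σz)² = 68422.27 − 67548.01 = 874.26
r = 490.15 / √(635.3 × 874.26) = 490.15 / 745.2633 ≈ 0.658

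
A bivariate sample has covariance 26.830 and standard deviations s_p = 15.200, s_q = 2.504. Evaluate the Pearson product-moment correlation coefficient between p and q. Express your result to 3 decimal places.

0.705

r = Cov(p,q) / (s_p · s_q) = 26.830 / (15.200 × 2.504)
  = 26.830 / 38.0608 ≈ 0.705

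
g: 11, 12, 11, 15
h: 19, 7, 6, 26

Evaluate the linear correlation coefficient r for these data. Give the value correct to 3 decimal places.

n = 4, Σg = 49, Σh = 58, Σg² = 611, Σh² = 1122, Σgh = 749
nΣgh − ΣgΣh = 2996 − 2842 = 154
nΣg² − (Σg)² = 2444 − 2401 = 43; nΣh² − (Σh)² = 4488 − 3364 = 1124
r = 154 / √(43 × 1124) = 154 / 219.8454 ≈ 0.700

0.700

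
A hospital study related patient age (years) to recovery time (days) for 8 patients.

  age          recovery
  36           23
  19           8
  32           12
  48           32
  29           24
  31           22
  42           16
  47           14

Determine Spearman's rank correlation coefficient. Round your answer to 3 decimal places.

0.357

Rank age: 5, 1, 4, 8, 2, 3, 6, 7
Rank recovery: 6, 1, 2, 8, 7, 5, 4, 3
d = rank(age) − rank(recovery): -1, 0, 2, 0, -5, -2, 2, 4; Σd² = 54
ρ = 1 − 6Σd² / [n(n²−1)] = 1 − 6×54 / (8×63) = 1 − 324/504 ≈ 0.357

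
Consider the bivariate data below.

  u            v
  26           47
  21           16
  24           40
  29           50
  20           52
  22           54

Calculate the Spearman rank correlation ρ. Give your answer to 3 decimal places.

Rank u: 5, 2, 4, 6, 1, 3
Rank v: 3, 1, 2, 4, 5, 6
d = rank(u) − rank(v): 2, 1, 2, 2, -4, -3; Σd² = 38
ρ = 1 − 6Σd² / [n(n²−1)] = 1 − 6×38 / (6×35) = 1 − 228/210 ≈ -0.086

-0.086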